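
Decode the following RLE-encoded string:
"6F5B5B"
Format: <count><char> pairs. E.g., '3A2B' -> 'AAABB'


Expanding each <count><char> pair:
  6F -> 'FFFFFF'
  5B -> 'BBBBB'
  5B -> 'BBBBB'

Decoded = FFFFFFBBBBBBBBBB


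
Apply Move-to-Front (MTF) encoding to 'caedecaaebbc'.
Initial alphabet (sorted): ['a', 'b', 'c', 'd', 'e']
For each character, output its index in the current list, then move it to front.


MTF encoding:
'c': index 2 in ['a', 'b', 'c', 'd', 'e'] -> ['c', 'a', 'b', 'd', 'e']
'a': index 1 in ['c', 'a', 'b', 'd', 'e'] -> ['a', 'c', 'b', 'd', 'e']
'e': index 4 in ['a', 'c', 'b', 'd', 'e'] -> ['e', 'a', 'c', 'b', 'd']
'd': index 4 in ['e', 'a', 'c', 'b', 'd'] -> ['d', 'e', 'a', 'c', 'b']
'e': index 1 in ['d', 'e', 'a', 'c', 'b'] -> ['e', 'd', 'a', 'c', 'b']
'c': index 3 in ['e', 'd', 'a', 'c', 'b'] -> ['c', 'e', 'd', 'a', 'b']
'a': index 3 in ['c', 'e', 'd', 'a', 'b'] -> ['a', 'c', 'e', 'd', 'b']
'a': index 0 in ['a', 'c', 'e', 'd', 'b'] -> ['a', 'c', 'e', 'd', 'b']
'e': index 2 in ['a', 'c', 'e', 'd', 'b'] -> ['e', 'a', 'c', 'd', 'b']
'b': index 4 in ['e', 'a', 'c', 'd', 'b'] -> ['b', 'e', 'a', 'c', 'd']
'b': index 0 in ['b', 'e', 'a', 'c', 'd'] -> ['b', 'e', 'a', 'c', 'd']
'c': index 3 in ['b', 'e', 'a', 'c', 'd'] -> ['c', 'b', 'e', 'a', 'd']


Output: [2, 1, 4, 4, 1, 3, 3, 0, 2, 4, 0, 3]


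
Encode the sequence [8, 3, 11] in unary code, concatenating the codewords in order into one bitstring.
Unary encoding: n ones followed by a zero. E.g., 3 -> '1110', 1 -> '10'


Encode each number as n ones followed by a terminating 0:
  8 -> 111111110 (9 bits)
  3 -> 1110 (4 bits)
  11 -> 111111111110 (12 bits)
Total length = 9 + 4 + 12 = 25 bits.

Unary([8, 3, 11]) = 1111111101110111111111110 (25 bits)


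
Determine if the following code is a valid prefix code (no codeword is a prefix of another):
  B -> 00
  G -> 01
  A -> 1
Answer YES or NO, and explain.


Checking each pair (does one codeword prefix another?):
  B='00' vs G='01': no prefix
  B='00' vs A='1': no prefix
  G='01' vs B='00': no prefix
  G='01' vs A='1': no prefix
  A='1' vs B='00': no prefix
  A='1' vs G='01': no prefix
No violation found over all pairs.

YES -- this is a valid prefix code. No codeword is a prefix of any other codeword.


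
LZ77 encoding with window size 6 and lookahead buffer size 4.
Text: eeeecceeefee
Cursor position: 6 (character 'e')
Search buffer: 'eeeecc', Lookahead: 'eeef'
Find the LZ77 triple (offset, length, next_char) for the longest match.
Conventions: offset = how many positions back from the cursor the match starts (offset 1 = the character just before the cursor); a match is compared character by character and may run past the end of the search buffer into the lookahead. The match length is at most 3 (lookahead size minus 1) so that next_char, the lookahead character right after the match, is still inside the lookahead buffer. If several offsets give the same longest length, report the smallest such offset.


Try each offset into the search buffer:
  offset=1 (pos 5, char 'c'): match length 0
  offset=2 (pos 4, char 'c'): match length 0
  offset=3 (pos 3, char 'e'): match length 1
  offset=4 (pos 2, char 'e'): match length 2
  offset=5 (pos 1, char 'e'): match length 3
  offset=6 (pos 0, char 'e'): match length 3
Longest match has length 3, found at offsets 5, 6; take the smallest, offset 5.
next_char = character at position 6 + 3 = 9 -> 'f'

Best match: offset=5, length=3 (matching 'eee' starting at position 1)
LZ77 triple: (5, 3, 'f')


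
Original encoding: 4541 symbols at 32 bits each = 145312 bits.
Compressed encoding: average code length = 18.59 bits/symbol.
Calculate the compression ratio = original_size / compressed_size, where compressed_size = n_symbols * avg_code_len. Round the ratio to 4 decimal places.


original_size = n_symbols * orig_bits = 4541 * 32 = 145312 bits
compressed_size = n_symbols * avg_code_len = 4541 * 18.59 = 84417.19 bits
ratio = original_size / compressed_size = 145312 / 84417.19 = 1.7214

Compression ratio = 1.7214


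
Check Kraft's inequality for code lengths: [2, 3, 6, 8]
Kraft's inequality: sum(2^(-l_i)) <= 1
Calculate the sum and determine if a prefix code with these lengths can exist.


Sum = 2^(-2) + 2^(-3) + 2^(-6) + 2^(-8)
    = 0.25 + 0.125 + 0.015625 + 0.00390625
    = 101/256 = 0.39453125
Since 0.39453125 <= 1, Kraft's inequality IS satisfied.
A prefix code with these lengths CAN exist.

Kraft sum = 0.39453125. Satisfied.


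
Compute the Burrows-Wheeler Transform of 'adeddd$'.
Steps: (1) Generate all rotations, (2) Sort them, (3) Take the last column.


Rotations (sorted):
  0: $adeddd -> last char: d
  1: adeddd$ -> last char: $
  2: d$adedd -> last char: d
  3: dd$aded -> last char: d
  4: ddd$ade -> last char: e
  5: deddd$a -> last char: a
  6: eddd$ad -> last char: d


BWT = d$ddead


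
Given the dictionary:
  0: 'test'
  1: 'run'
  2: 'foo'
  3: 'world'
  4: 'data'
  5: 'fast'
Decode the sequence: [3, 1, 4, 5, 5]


Look up each index in the dictionary:
  3 -> 'world'
  1 -> 'run'
  4 -> 'data'
  5 -> 'fast'
  5 -> 'fast'

Decoded: "world run data fast fast"


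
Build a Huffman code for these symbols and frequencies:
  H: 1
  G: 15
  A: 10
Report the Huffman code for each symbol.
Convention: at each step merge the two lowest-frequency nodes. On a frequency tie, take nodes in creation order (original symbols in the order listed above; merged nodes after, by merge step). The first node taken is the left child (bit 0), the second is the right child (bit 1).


Huffman tree construction:
Step 1: Merge H(1) + A(10) = 11
Step 2: Merge (H+A)(11) + G(15) = 26
Read each symbol's code off the tree from the root (left child = 0, right child = 1).

Codes:
  H: 00 (length 2)
  G: 1 (length 1)
  A: 01 (length 2)
Average code length: 37/26 = 1.4231 bits/symbol


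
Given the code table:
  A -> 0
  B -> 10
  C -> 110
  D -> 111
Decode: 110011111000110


Decoding:
110 -> C
0 -> A
111 -> D
110 -> C
0 -> A
0 -> A
110 -> C


Result: CADCAAC


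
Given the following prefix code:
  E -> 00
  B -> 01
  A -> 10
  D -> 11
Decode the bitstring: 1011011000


Decoding step by step:
Bits 10 -> A
Bits 11 -> D
Bits 01 -> B
Bits 10 -> A
Bits 00 -> E


Decoded message: ADBAE


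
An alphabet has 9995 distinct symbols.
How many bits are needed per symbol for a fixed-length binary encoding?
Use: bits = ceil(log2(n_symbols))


log2(9995) = 13.287
Bracket: 2^13 = 8192 < 9995 <= 2^14 = 16384
So ceil(log2(9995)) = 14

bits = ceil(log2(9995)) = ceil(13.287) = 14 bits


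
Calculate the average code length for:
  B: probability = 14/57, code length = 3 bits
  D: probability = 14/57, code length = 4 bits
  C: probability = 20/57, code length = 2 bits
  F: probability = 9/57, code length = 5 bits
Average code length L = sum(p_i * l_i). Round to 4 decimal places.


Weighted contributions p_i * l_i:
  B: (14/57) * 3 = 42/57
  D: (14/57) * 4 = 56/57
  C: (20/57) * 2 = 40/57
  F: (9/57) * 5 = 45/57
Sum = (42 + 56 + 40 + 45)/57 = 183/57

L = 183/57 = 3.2105 bits/symbol


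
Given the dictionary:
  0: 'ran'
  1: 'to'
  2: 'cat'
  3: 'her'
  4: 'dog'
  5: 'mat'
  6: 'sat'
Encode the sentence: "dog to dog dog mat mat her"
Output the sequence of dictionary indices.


Look up each word in the dictionary:
  'dog' -> 4
  'to' -> 1
  'dog' -> 4
  'dog' -> 4
  'mat' -> 5
  'mat' -> 5
  'her' -> 3

Encoded: [4, 1, 4, 4, 5, 5, 3]


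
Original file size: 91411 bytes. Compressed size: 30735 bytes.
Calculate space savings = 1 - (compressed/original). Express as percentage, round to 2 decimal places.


ratio = compressed/original = 30735/91411 = 0.336229
savings = 1 - ratio = 1 - 0.336229 = 0.663771
as a percentage: 0.663771 * 100 = 66.38%

Space savings = 1 - 30735/91411 = 66.38%


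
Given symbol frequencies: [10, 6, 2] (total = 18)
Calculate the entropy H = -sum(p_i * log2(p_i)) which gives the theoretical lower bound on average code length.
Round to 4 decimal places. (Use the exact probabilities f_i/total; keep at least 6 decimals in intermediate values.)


Per-symbol terms -p_i * log2(p_i) with p_i = f_i/18:
  p = 10/18 = 0.555556: log2(p) = -0.847997, -p*log2(p) = 0.471109
  p = 6/18 = 0.333333: log2(p) = -1.584963, -p*log2(p) = 0.528321
  p = 2/18 = 0.111111: log2(p) = -3.169925, -p*log2(p) = 0.352214
H = 0.471109 + 0.528321 + 0.352214 = 1.351644

H = 1.3516 bits/symbol


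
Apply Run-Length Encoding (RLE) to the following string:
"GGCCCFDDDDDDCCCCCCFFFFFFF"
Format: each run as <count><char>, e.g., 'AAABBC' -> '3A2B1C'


Scanning runs left to right:
  i=0: run of 'G' x 2 -> '2G'
  i=2: run of 'C' x 3 -> '3C'
  i=5: run of 'F' x 1 -> '1F'
  i=6: run of 'D' x 6 -> '6D'
  i=12: run of 'C' x 6 -> '6C'
  i=18: run of 'F' x 7 -> '7F'

RLE = 2G3C1F6D6C7F


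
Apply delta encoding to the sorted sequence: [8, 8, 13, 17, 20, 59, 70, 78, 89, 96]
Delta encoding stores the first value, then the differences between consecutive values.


First value: 8
Deltas:
  8 - 8 = 0
  13 - 8 = 5
  17 - 13 = 4
  20 - 17 = 3
  59 - 20 = 39
  70 - 59 = 11
  78 - 70 = 8
  89 - 78 = 11
  96 - 89 = 7


Delta encoded: [8, 0, 5, 4, 3, 39, 11, 8, 11, 7]


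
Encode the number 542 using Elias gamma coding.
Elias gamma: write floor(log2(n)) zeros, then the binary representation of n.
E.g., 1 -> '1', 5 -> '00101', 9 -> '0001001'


num_bits = floor(log2(542)) + 1 = 10
leading_zeros = num_bits - 1 = 9
binary(542) = 1000011110

Elias gamma(542) = '000000000' + '1000011110' = 0000000001000011110 (19 bits)


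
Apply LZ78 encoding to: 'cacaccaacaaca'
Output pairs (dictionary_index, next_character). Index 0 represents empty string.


LZ78 encoding steps:
Dictionary: {0: ''}
Step 1: w='' (idx 0), next='c' -> output (0, 'c'), add 'c' as idx 1
Step 2: w='' (idx 0), next='a' -> output (0, 'a'), add 'a' as idx 2
Step 3: w='c' (idx 1), next='a' -> output (1, 'a'), add 'ca' as idx 3
Step 4: w='c' (idx 1), next='c' -> output (1, 'c'), add 'cc' as idx 4
Step 5: w='a' (idx 2), next='a' -> output (2, 'a'), add 'aa' as idx 5
Step 6: w='ca' (idx 3), next='a' -> output (3, 'a'), add 'caa' as idx 6
Step 7: w='ca' (idx 3), end of input -> output (3, '')


Encoded: [(0, 'c'), (0, 'a'), (1, 'a'), (1, 'c'), (2, 'a'), (3, 'a'), (3, '')]


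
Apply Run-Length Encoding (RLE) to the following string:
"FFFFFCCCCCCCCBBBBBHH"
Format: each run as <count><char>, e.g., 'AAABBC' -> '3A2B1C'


Scanning runs left to right:
  i=0: run of 'F' x 5 -> '5F'
  i=5: run of 'C' x 8 -> '8C'
  i=13: run of 'B' x 5 -> '5B'
  i=18: run of 'H' x 2 -> '2H'

RLE = 5F8C5B2H


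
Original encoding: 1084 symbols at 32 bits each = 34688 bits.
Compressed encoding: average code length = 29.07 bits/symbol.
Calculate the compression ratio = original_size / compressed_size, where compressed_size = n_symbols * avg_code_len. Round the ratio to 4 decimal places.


original_size = n_symbols * orig_bits = 1084 * 32 = 34688 bits
compressed_size = n_symbols * avg_code_len = 1084 * 29.07 = 31511.88 bits
ratio = original_size / compressed_size = 34688 / 31511.88 = 1.1008

Compression ratio = 1.1008


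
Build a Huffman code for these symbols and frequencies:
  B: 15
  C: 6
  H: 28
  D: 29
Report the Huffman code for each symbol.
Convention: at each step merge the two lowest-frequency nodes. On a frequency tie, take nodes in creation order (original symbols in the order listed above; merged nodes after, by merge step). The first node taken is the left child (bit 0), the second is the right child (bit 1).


Huffman tree construction:
Step 1: Merge C(6) + B(15) = 21
Step 2: Merge (C+B)(21) + H(28) = 49
Step 3: Merge D(29) + ((C+B)+H)(49) = 78
Read each symbol's code off the tree from the root (left child = 0, right child = 1).

Codes:
  B: 101 (length 3)
  C: 100 (length 3)
  H: 11 (length 2)
  D: 0 (length 1)
Average code length: 148/78 = 1.8974 bits/symbol


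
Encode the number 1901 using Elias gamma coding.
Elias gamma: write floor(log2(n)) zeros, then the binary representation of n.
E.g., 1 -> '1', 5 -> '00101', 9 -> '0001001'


num_bits = floor(log2(1901)) + 1 = 11
leading_zeros = num_bits - 1 = 10
binary(1901) = 11101101101

Elias gamma(1901) = '0000000000' + '11101101101' = 000000000011101101101 (21 bits)


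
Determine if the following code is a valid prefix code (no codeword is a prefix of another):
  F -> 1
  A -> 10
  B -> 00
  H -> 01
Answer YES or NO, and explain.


Checking each pair (does one codeword prefix another?):
  F='1' vs A='10': prefix -- VIOLATION

NO -- this is NOT a valid prefix code. F (1) is a prefix of A (10).


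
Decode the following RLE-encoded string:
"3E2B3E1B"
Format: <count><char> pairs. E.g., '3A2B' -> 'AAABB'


Expanding each <count><char> pair:
  3E -> 'EEE'
  2B -> 'BB'
  3E -> 'EEE'
  1B -> 'B'

Decoded = EEEBBEEEB


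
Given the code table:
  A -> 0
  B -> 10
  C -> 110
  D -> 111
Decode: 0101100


Decoding:
0 -> A
10 -> B
110 -> C
0 -> A


Result: ABCA


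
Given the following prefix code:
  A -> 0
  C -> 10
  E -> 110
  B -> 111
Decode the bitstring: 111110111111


Decoding step by step:
Bits 111 -> B
Bits 110 -> E
Bits 111 -> B
Bits 111 -> B


Decoded message: BEBB


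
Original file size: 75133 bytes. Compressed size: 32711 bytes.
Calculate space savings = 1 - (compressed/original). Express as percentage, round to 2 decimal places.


ratio = compressed/original = 32711/75133 = 0.435375
savings = 1 - ratio = 1 - 0.435375 = 0.564625
as a percentage: 0.564625 * 100 = 56.46%

Space savings = 1 - 32711/75133 = 56.46%


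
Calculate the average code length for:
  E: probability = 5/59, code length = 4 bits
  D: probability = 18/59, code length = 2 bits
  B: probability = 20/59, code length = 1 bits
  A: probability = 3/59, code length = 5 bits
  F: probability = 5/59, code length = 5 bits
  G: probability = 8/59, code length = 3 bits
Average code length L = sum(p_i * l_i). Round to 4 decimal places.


Weighted contributions p_i * l_i:
  E: (5/59) * 4 = 20/59
  D: (18/59) * 2 = 36/59
  B: (20/59) * 1 = 20/59
  A: (3/59) * 5 = 15/59
  F: (5/59) * 5 = 25/59
  G: (8/59) * 3 = 24/59
Sum = (20 + 36 + 20 + 15 + 25 + 24)/59 = 140/59

L = 140/59 = 2.3729 bits/symbol


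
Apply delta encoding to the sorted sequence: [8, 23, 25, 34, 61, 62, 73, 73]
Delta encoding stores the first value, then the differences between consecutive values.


First value: 8
Deltas:
  23 - 8 = 15
  25 - 23 = 2
  34 - 25 = 9
  61 - 34 = 27
  62 - 61 = 1
  73 - 62 = 11
  73 - 73 = 0


Delta encoded: [8, 15, 2, 9, 27, 1, 11, 0]


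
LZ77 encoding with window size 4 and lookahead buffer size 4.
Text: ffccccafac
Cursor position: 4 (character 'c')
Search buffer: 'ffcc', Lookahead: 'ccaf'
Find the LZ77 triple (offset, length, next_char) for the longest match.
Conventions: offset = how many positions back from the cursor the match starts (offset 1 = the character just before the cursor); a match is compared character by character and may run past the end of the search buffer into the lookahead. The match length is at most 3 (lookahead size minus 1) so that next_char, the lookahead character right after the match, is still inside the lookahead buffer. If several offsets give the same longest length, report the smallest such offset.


Try each offset into the search buffer:
  offset=1 (pos 3, char 'c'): match length 2
  offset=2 (pos 2, char 'c'): match length 2
  offset=3 (pos 1, char 'f'): match length 0
  offset=4 (pos 0, char 'f'): match length 0
Longest match has length 2, found at offsets 1, 2; take the smallest, offset 1.
next_char = character at position 4 + 2 = 6 -> 'a'

Best match: offset=1, length=2 (matching 'cc' starting at position 3)
LZ77 triple: (1, 2, 'a')


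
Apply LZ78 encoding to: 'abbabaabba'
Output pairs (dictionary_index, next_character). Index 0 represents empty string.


LZ78 encoding steps:
Dictionary: {0: ''}
Step 1: w='' (idx 0), next='a' -> output (0, 'a'), add 'a' as idx 1
Step 2: w='' (idx 0), next='b' -> output (0, 'b'), add 'b' as idx 2
Step 3: w='b' (idx 2), next='a' -> output (2, 'a'), add 'ba' as idx 3
Step 4: w='ba' (idx 3), next='a' -> output (3, 'a'), add 'baa' as idx 4
Step 5: w='b' (idx 2), next='b' -> output (2, 'b'), add 'bb' as idx 5
Step 6: w='a' (idx 1), end of input -> output (1, '')


Encoded: [(0, 'a'), (0, 'b'), (2, 'a'), (3, 'a'), (2, 'b'), (1, '')]


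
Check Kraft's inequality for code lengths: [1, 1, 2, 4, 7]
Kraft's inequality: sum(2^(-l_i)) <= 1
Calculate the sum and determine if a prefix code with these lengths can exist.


Sum = 2^(-1) + 2^(-1) + 2^(-2) + 2^(-4) + 2^(-7)
    = 0.5 + 0.5 + 0.25 + 0.0625 + 0.0078125
    = 169/128 = 1.3203125
Since 1.3203125 > 1, Kraft's inequality is NOT satisfied.
A prefix code with these lengths CANNOT exist.

Kraft sum = 1.3203125. Not satisfied.


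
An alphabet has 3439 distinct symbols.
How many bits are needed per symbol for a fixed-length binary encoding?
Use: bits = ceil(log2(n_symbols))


log2(3439) = 11.7478
Bracket: 2^11 = 2048 < 3439 <= 2^12 = 4096
So ceil(log2(3439)) = 12

bits = ceil(log2(3439)) = ceil(11.7478) = 12 bits


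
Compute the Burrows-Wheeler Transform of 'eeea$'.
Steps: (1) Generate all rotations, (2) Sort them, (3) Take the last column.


Rotations (sorted):
  0: $eeea -> last char: a
  1: a$eee -> last char: e
  2: ea$ee -> last char: e
  3: eea$e -> last char: e
  4: eeea$ -> last char: $


BWT = aeee$


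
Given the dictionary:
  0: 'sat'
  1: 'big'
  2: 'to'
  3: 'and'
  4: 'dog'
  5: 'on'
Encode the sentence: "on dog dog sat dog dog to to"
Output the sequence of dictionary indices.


Look up each word in the dictionary:
  'on' -> 5
  'dog' -> 4
  'dog' -> 4
  'sat' -> 0
  'dog' -> 4
  'dog' -> 4
  'to' -> 2
  'to' -> 2

Encoded: [5, 4, 4, 0, 4, 4, 2, 2]


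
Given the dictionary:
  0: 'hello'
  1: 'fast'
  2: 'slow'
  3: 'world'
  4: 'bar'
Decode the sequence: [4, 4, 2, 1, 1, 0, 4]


Look up each index in the dictionary:
  4 -> 'bar'
  4 -> 'bar'
  2 -> 'slow'
  1 -> 'fast'
  1 -> 'fast'
  0 -> 'hello'
  4 -> 'bar'

Decoded: "bar bar slow fast fast hello bar"


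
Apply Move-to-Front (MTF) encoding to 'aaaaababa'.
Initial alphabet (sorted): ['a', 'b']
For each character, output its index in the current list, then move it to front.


MTF encoding:
'a': index 0 in ['a', 'b'] -> ['a', 'b']
'a': index 0 in ['a', 'b'] -> ['a', 'b']
'a': index 0 in ['a', 'b'] -> ['a', 'b']
'a': index 0 in ['a', 'b'] -> ['a', 'b']
'a': index 0 in ['a', 'b'] -> ['a', 'b']
'b': index 1 in ['a', 'b'] -> ['b', 'a']
'a': index 1 in ['b', 'a'] -> ['a', 'b']
'b': index 1 in ['a', 'b'] -> ['b', 'a']
'a': index 1 in ['b', 'a'] -> ['a', 'b']


Output: [0, 0, 0, 0, 0, 1, 1, 1, 1]


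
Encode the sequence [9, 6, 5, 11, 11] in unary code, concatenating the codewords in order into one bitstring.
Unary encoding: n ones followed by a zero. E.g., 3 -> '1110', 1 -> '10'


Encode each number as n ones followed by a terminating 0:
  9 -> 1111111110 (10 bits)
  6 -> 1111110 (7 bits)
  5 -> 111110 (6 bits)
  11 -> 111111111110 (12 bits)
  11 -> 111111111110 (12 bits)
Total length = 10 + 7 + 6 + 12 + 12 = 47 bits.

Unary([9, 6, 5, 11, 11]) = 11111111101111110111110111111111110111111111110 (47 bits)


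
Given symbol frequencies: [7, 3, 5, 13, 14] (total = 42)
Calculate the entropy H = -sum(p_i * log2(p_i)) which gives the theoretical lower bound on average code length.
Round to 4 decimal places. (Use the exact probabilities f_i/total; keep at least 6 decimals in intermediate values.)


Per-symbol terms -p_i * log2(p_i) with p_i = f_i/42:
  p = 7/42 = 0.166667: log2(p) = -2.584963, -p*log2(p) = 0.430827
  p = 3/42 = 0.071429: log2(p) = -3.807355, -p*log2(p) = 0.271954
  p = 5/42 = 0.119048: log2(p) = -3.070389, -p*log2(p) = 0.365523
  p = 13/42 = 0.309524: log2(p) = -1.691878, -p*log2(p) = 0.523676
  p = 14/42 = 0.333333: log2(p) = -1.584963, -p*log2(p) = 0.528321
H = 0.430827 + 0.271954 + 0.365523 + 0.523676 + 0.528321 = 2.120301

H = 2.1203 bits/symbol


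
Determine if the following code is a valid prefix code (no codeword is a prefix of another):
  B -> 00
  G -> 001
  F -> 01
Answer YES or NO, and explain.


Checking each pair (does one codeword prefix another?):
  B='00' vs G='001': prefix -- VIOLATION

NO -- this is NOT a valid prefix code. B (00) is a prefix of G (001).


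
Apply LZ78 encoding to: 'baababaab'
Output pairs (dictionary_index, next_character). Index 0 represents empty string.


LZ78 encoding steps:
Dictionary: {0: ''}
Step 1: w='' (idx 0), next='b' -> output (0, 'b'), add 'b' as idx 1
Step 2: w='' (idx 0), next='a' -> output (0, 'a'), add 'a' as idx 2
Step 3: w='a' (idx 2), next='b' -> output (2, 'b'), add 'ab' as idx 3
Step 4: w='ab' (idx 3), next='a' -> output (3, 'a'), add 'aba' as idx 4
Step 5: w='ab' (idx 3), end of input -> output (3, '')


Encoded: [(0, 'b'), (0, 'a'), (2, 'b'), (3, 'a'), (3, '')]


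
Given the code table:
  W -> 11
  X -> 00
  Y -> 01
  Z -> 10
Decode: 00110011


Decoding:
00 -> X
11 -> W
00 -> X
11 -> W


Result: XWXW


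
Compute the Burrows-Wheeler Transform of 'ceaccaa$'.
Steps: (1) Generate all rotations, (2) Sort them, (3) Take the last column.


Rotations (sorted):
  0: $ceaccaa -> last char: a
  1: a$ceacca -> last char: a
  2: aa$ceacc -> last char: c
  3: accaa$ce -> last char: e
  4: caa$ceac -> last char: c
  5: ccaa$cea -> last char: a
  6: ceaccaa$ -> last char: $
  7: eaccaa$c -> last char: c


BWT = aaceca$c


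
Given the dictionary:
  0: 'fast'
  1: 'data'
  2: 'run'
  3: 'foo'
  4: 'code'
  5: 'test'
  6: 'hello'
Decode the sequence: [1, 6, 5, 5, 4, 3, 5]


Look up each index in the dictionary:
  1 -> 'data'
  6 -> 'hello'
  5 -> 'test'
  5 -> 'test'
  4 -> 'code'
  3 -> 'foo'
  5 -> 'test'

Decoded: "data hello test test code foo test"


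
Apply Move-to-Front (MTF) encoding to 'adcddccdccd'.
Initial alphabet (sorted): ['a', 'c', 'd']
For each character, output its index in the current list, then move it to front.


MTF encoding:
'a': index 0 in ['a', 'c', 'd'] -> ['a', 'c', 'd']
'd': index 2 in ['a', 'c', 'd'] -> ['d', 'a', 'c']
'c': index 2 in ['d', 'a', 'c'] -> ['c', 'd', 'a']
'd': index 1 in ['c', 'd', 'a'] -> ['d', 'c', 'a']
'd': index 0 in ['d', 'c', 'a'] -> ['d', 'c', 'a']
'c': index 1 in ['d', 'c', 'a'] -> ['c', 'd', 'a']
'c': index 0 in ['c', 'd', 'a'] -> ['c', 'd', 'a']
'd': index 1 in ['c', 'd', 'a'] -> ['d', 'c', 'a']
'c': index 1 in ['d', 'c', 'a'] -> ['c', 'd', 'a']
'c': index 0 in ['c', 'd', 'a'] -> ['c', 'd', 'a']
'd': index 1 in ['c', 'd', 'a'] -> ['d', 'c', 'a']


Output: [0, 2, 2, 1, 0, 1, 0, 1, 1, 0, 1]


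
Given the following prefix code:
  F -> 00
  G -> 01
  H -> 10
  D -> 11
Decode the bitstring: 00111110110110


Decoding step by step:
Bits 00 -> F
Bits 11 -> D
Bits 11 -> D
Bits 10 -> H
Bits 11 -> D
Bits 01 -> G
Bits 10 -> H


Decoded message: FDDHDGH


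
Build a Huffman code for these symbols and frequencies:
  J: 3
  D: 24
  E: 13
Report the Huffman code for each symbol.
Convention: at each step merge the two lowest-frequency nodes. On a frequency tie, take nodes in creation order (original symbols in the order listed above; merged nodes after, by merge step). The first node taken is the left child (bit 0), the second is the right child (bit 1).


Huffman tree construction:
Step 1: Merge J(3) + E(13) = 16
Step 2: Merge (J+E)(16) + D(24) = 40
Read each symbol's code off the tree from the root (left child = 0, right child = 1).

Codes:
  J: 00 (length 2)
  D: 1 (length 1)
  E: 01 (length 2)
Average code length: 56/40 = 1.4000 bits/symbol


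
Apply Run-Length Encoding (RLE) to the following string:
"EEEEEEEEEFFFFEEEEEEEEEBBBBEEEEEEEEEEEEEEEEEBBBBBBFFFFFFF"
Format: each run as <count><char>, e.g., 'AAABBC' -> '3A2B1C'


Scanning runs left to right:
  i=0: run of 'E' x 9 -> '9E'
  i=9: run of 'F' x 4 -> '4F'
  i=13: run of 'E' x 9 -> '9E'
  i=22: run of 'B' x 4 -> '4B'
  i=26: run of 'E' x 17 -> '17E'
  i=43: run of 'B' x 6 -> '6B'
  i=49: run of 'F' x 7 -> '7F'

RLE = 9E4F9E4B17E6B7F


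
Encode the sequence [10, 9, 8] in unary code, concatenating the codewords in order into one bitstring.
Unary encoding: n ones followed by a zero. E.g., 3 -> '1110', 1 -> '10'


Encode each number as n ones followed by a terminating 0:
  10 -> 11111111110 (11 bits)
  9 -> 1111111110 (10 bits)
  8 -> 111111110 (9 bits)
Total length = 11 + 10 + 9 = 30 bits.

Unary([10, 9, 8]) = 111111111101111111110111111110 (30 bits)


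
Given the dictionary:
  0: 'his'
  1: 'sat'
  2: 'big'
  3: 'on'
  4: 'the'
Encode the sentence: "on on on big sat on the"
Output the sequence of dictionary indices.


Look up each word in the dictionary:
  'on' -> 3
  'on' -> 3
  'on' -> 3
  'big' -> 2
  'sat' -> 1
  'on' -> 3
  'the' -> 4

Encoded: [3, 3, 3, 2, 1, 3, 4]


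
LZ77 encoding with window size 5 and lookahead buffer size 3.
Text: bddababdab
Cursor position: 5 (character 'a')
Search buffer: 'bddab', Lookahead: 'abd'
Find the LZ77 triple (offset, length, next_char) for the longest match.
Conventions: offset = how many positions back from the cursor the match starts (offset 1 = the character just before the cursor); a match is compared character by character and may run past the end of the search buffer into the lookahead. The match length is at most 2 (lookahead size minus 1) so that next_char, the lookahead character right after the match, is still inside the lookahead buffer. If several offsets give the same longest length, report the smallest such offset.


Try each offset into the search buffer:
  offset=1 (pos 4, char 'b'): match length 0
  offset=2 (pos 3, char 'a'): match length 2
  offset=3 (pos 2, char 'd'): match length 0
  offset=4 (pos 1, char 'd'): match length 0
  offset=5 (pos 0, char 'b'): match length 0
Longest match has length 2 at offset 2.
next_char = character at position 5 + 2 = 7 -> 'd'

Best match: offset=2, length=2 (matching 'ab' starting at position 3)
LZ77 triple: (2, 2, 'd')


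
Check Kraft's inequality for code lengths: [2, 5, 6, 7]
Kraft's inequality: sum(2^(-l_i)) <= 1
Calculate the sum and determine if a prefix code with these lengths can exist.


Sum = 2^(-2) + 2^(-5) + 2^(-6) + 2^(-7)
    = 0.25 + 0.03125 + 0.015625 + 0.0078125
    = 39/128 = 0.3046875
Since 0.3046875 <= 1, Kraft's inequality IS satisfied.
A prefix code with these lengths CAN exist.

Kraft sum = 0.3046875. Satisfied.


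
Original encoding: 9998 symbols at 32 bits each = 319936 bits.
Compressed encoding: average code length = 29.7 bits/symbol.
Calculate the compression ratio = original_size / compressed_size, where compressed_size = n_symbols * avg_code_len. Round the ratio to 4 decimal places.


original_size = n_symbols * orig_bits = 9998 * 32 = 319936 bits
compressed_size = n_symbols * avg_code_len = 9998 * 29.7 = 296940.6 bits
ratio = original_size / compressed_size = 319936 / 296940.6 = 1.0774

Compression ratio = 1.0774


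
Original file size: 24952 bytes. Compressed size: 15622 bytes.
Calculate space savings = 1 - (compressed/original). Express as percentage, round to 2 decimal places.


ratio = compressed/original = 15622/24952 = 0.626082
savings = 1 - ratio = 1 - 0.626082 = 0.373918
as a percentage: 0.373918 * 100 = 37.39%

Space savings = 1 - 15622/24952 = 37.39%


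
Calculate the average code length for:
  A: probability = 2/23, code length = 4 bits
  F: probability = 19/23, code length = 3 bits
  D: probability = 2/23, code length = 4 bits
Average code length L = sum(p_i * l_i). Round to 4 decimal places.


Weighted contributions p_i * l_i:
  A: (2/23) * 4 = 8/23
  F: (19/23) * 3 = 57/23
  D: (2/23) * 4 = 8/23
Sum = (8 + 57 + 8)/23 = 73/23

L = 73/23 = 3.1739 bits/symbol


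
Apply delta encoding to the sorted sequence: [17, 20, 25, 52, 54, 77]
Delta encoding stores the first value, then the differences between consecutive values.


First value: 17
Deltas:
  20 - 17 = 3
  25 - 20 = 5
  52 - 25 = 27
  54 - 52 = 2
  77 - 54 = 23


Delta encoded: [17, 3, 5, 27, 2, 23]


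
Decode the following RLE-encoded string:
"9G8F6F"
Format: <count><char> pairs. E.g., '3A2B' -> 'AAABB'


Expanding each <count><char> pair:
  9G -> 'GGGGGGGGG'
  8F -> 'FFFFFFFF'
  6F -> 'FFFFFF'

Decoded = GGGGGGGGGFFFFFFFFFFFFFF


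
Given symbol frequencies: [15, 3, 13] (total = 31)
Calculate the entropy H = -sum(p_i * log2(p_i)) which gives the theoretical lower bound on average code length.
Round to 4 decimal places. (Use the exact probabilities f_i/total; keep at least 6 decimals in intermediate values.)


Per-symbol terms -p_i * log2(p_i) with p_i = f_i/31:
  p = 15/31 = 0.483871: log2(p) = -1.047306, -p*log2(p) = 0.506761
  p = 3/31 = 0.096774: log2(p) = -3.369234, -p*log2(p) = 0.326055
  p = 13/31 = 0.419355: log2(p) = -1.253757, -p*log2(p) = 0.525769
H = 0.506761 + 0.326055 + 0.525769 = 1.358585

H = 1.3586 bits/symbol


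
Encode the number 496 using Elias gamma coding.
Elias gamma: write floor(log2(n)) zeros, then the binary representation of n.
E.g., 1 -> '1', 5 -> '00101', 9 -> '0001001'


num_bits = floor(log2(496)) + 1 = 9
leading_zeros = num_bits - 1 = 8
binary(496) = 111110000

Elias gamma(496) = '00000000' + '111110000' = 00000000111110000 (17 bits)


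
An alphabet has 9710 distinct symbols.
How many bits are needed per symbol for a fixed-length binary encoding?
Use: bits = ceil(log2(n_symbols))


log2(9710) = 13.2453
Bracket: 2^13 = 8192 < 9710 <= 2^14 = 16384
So ceil(log2(9710)) = 14

bits = ceil(log2(9710)) = ceil(13.2453) = 14 bits


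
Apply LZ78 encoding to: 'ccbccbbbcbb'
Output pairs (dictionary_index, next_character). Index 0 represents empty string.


LZ78 encoding steps:
Dictionary: {0: ''}
Step 1: w='' (idx 0), next='c' -> output (0, 'c'), add 'c' as idx 1
Step 2: w='c' (idx 1), next='b' -> output (1, 'b'), add 'cb' as idx 2
Step 3: w='c' (idx 1), next='c' -> output (1, 'c'), add 'cc' as idx 3
Step 4: w='' (idx 0), next='b' -> output (0, 'b'), add 'b' as idx 4
Step 5: w='b' (idx 4), next='b' -> output (4, 'b'), add 'bb' as idx 5
Step 6: w='cb' (idx 2), next='b' -> output (2, 'b'), add 'cbb' as idx 6


Encoded: [(0, 'c'), (1, 'b'), (1, 'c'), (0, 'b'), (4, 'b'), (2, 'b')]


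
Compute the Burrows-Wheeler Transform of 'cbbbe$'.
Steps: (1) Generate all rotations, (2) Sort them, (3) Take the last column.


Rotations (sorted):
  0: $cbbbe -> last char: e
  1: bbbe$c -> last char: c
  2: bbe$cb -> last char: b
  3: be$cbb -> last char: b
  4: cbbbe$ -> last char: $
  5: e$cbbb -> last char: b


BWT = ecbb$b


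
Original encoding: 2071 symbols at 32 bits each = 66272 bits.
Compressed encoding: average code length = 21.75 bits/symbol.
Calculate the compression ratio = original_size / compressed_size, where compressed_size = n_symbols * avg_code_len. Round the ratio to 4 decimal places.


original_size = n_symbols * orig_bits = 2071 * 32 = 66272 bits
compressed_size = n_symbols * avg_code_len = 2071 * 21.75 = 45044.25 bits
ratio = original_size / compressed_size = 66272 / 45044.25 = 1.4713

Compression ratio = 1.4713


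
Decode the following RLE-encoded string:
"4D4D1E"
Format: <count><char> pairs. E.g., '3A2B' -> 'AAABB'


Expanding each <count><char> pair:
  4D -> 'DDDD'
  4D -> 'DDDD'
  1E -> 'E'

Decoded = DDDDDDDDE


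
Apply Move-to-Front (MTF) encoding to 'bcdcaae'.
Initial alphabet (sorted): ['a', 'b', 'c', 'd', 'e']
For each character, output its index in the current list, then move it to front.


MTF encoding:
'b': index 1 in ['a', 'b', 'c', 'd', 'e'] -> ['b', 'a', 'c', 'd', 'e']
'c': index 2 in ['b', 'a', 'c', 'd', 'e'] -> ['c', 'b', 'a', 'd', 'e']
'd': index 3 in ['c', 'b', 'a', 'd', 'e'] -> ['d', 'c', 'b', 'a', 'e']
'c': index 1 in ['d', 'c', 'b', 'a', 'e'] -> ['c', 'd', 'b', 'a', 'e']
'a': index 3 in ['c', 'd', 'b', 'a', 'e'] -> ['a', 'c', 'd', 'b', 'e']
'a': index 0 in ['a', 'c', 'd', 'b', 'e'] -> ['a', 'c', 'd', 'b', 'e']
'e': index 4 in ['a', 'c', 'd', 'b', 'e'] -> ['e', 'a', 'c', 'd', 'b']


Output: [1, 2, 3, 1, 3, 0, 4]


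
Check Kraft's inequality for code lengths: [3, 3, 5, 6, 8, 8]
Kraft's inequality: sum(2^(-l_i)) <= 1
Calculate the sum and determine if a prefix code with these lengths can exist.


Sum = 2^(-3) + 2^(-3) + 2^(-5) + 2^(-6) + 2^(-8) + 2^(-8)
    = 0.125 + 0.125 + 0.03125 + 0.015625 + 0.00390625 + 0.00390625
    = 78/256 = 0.3046875
Since 0.3046875 <= 1, Kraft's inequality IS satisfied.
A prefix code with these lengths CAN exist.

Kraft sum = 0.3046875. Satisfied.


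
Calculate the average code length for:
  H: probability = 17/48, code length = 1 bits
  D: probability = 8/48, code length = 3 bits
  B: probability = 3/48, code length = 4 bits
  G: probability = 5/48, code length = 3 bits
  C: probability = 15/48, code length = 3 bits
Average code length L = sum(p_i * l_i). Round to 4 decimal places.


Weighted contributions p_i * l_i:
  H: (17/48) * 1 = 17/48
  D: (8/48) * 3 = 24/48
  B: (3/48) * 4 = 12/48
  G: (5/48) * 3 = 15/48
  C: (15/48) * 3 = 45/48
Sum = (17 + 24 + 12 + 15 + 45)/48 = 113/48

L = 113/48 = 2.3542 bits/symbol


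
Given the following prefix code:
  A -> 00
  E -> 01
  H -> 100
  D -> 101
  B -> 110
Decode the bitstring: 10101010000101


Decoding step by step:
Bits 101 -> D
Bits 01 -> E
Bits 01 -> E
Bits 00 -> A
Bits 00 -> A
Bits 101 -> D


Decoded message: DEEAAD


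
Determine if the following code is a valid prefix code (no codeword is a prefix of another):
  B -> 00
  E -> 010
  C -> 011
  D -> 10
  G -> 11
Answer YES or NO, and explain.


Checking each pair (does one codeword prefix another?):
  B='00' vs E='010': no prefix
  B='00' vs C='011': no prefix
  B='00' vs D='10': no prefix
  B='00' vs G='11': no prefix
  E='010' vs B='00': no prefix
  E='010' vs C='011': no prefix
  E='010' vs D='10': no prefix
  E='010' vs G='11': no prefix
  C='011' vs B='00': no prefix
  C='011' vs E='010': no prefix
  C='011' vs D='10': no prefix
  C='011' vs G='11': no prefix
  D='10' vs B='00': no prefix
  D='10' vs E='010': no prefix
  D='10' vs C='011': no prefix
  D='10' vs G='11': no prefix
  G='11' vs B='00': no prefix
  G='11' vs E='010': no prefix
  G='11' vs C='011': no prefix
  G='11' vs D='10': no prefix
No violation found over all pairs.

YES -- this is a valid prefix code. No codeword is a prefix of any other codeword.


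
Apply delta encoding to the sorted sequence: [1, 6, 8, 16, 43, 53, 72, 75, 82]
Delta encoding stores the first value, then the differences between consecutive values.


First value: 1
Deltas:
  6 - 1 = 5
  8 - 6 = 2
  16 - 8 = 8
  43 - 16 = 27
  53 - 43 = 10
  72 - 53 = 19
  75 - 72 = 3
  82 - 75 = 7


Delta encoded: [1, 5, 2, 8, 27, 10, 19, 3, 7]


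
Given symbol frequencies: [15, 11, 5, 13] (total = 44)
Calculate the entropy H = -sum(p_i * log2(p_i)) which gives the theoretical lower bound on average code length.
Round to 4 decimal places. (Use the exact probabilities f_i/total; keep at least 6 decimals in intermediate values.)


Per-symbol terms -p_i * log2(p_i) with p_i = f_i/44:
  p = 15/44 = 0.340909: log2(p) = -1.552541, -p*log2(p) = 0.529275
  p = 11/44 = 0.250000: log2(p) = -2.000000, -p*log2(p) = 0.500000
  p = 5/44 = 0.113636: log2(p) = -3.137504, -p*log2(p) = 0.356534
  p = 13/44 = 0.295455: log2(p) = -1.758992, -p*log2(p) = 0.519702
H = 0.529275 + 0.500000 + 0.356534 + 0.519702 = 1.905511

H = 1.9055 bits/symbol


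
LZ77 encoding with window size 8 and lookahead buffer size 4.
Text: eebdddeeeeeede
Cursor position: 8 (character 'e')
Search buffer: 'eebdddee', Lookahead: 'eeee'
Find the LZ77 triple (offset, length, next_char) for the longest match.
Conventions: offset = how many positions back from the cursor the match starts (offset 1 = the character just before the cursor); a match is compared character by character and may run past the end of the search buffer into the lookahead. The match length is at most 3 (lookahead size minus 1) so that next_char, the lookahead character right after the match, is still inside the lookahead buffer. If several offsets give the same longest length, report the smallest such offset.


Try each offset into the search buffer:
  offset=1 (pos 7, char 'e'): match length 3
  offset=2 (pos 6, char 'e'): match length 3
  offset=3 (pos 5, char 'd'): match length 0
  offset=4 (pos 4, char 'd'): match length 0
  offset=5 (pos 3, char 'd'): match length 0
  offset=6 (pos 2, char 'b'): match length 0
  offset=7 (pos 1, char 'e'): match length 1
  offset=8 (pos 0, char 'e'): match length 2
Longest match has length 3, found at offsets 1, 2; take the smallest, offset 1.
next_char = character at position 8 + 3 = 11 -> 'e'

Best match: offset=1, length=3 (matching 'eee' starting at position 7)
LZ77 triple: (1, 3, 'e')


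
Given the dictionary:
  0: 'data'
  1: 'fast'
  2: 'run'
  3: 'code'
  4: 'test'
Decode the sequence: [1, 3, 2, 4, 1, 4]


Look up each index in the dictionary:
  1 -> 'fast'
  3 -> 'code'
  2 -> 'run'
  4 -> 'test'
  1 -> 'fast'
  4 -> 'test'

Decoded: "fast code run test fast test"


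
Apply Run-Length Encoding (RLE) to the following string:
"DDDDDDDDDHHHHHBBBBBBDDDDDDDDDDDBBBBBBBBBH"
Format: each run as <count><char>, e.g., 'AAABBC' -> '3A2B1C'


Scanning runs left to right:
  i=0: run of 'D' x 9 -> '9D'
  i=9: run of 'H' x 5 -> '5H'
  i=14: run of 'B' x 6 -> '6B'
  i=20: run of 'D' x 11 -> '11D'
  i=31: run of 'B' x 9 -> '9B'
  i=40: run of 'H' x 1 -> '1H'

RLE = 9D5H6B11D9B1H


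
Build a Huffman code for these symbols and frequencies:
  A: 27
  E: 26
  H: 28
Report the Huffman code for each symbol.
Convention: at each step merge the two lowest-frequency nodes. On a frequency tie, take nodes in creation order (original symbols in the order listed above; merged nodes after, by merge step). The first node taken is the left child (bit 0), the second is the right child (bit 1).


Huffman tree construction:
Step 1: Merge E(26) + A(27) = 53
Step 2: Merge H(28) + (E+A)(53) = 81
Read each symbol's code off the tree from the root (left child = 0, right child = 1).

Codes:
  A: 11 (length 2)
  E: 10 (length 2)
  H: 0 (length 1)
Average code length: 134/81 = 1.6543 bits/symbol


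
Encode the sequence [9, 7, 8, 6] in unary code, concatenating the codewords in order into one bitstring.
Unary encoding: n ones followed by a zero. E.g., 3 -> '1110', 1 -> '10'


Encode each number as n ones followed by a terminating 0:
  9 -> 1111111110 (10 bits)
  7 -> 11111110 (8 bits)
  8 -> 111111110 (9 bits)
  6 -> 1111110 (7 bits)
Total length = 10 + 8 + 9 + 7 = 34 bits.

Unary([9, 7, 8, 6]) = 1111111110111111101111111101111110 (34 bits)


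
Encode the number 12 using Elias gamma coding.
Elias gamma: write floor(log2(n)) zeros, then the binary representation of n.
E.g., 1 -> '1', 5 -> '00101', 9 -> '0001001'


num_bits = floor(log2(12)) + 1 = 4
leading_zeros = num_bits - 1 = 3
binary(12) = 1100

Elias gamma(12) = '000' + '1100' = 0001100 (7 bits)


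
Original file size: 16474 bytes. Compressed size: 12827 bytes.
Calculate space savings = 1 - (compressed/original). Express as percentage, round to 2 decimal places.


ratio = compressed/original = 12827/16474 = 0.778621
savings = 1 - ratio = 1 - 0.778621 = 0.221379
as a percentage: 0.221379 * 100 = 22.14%

Space savings = 1 - 12827/16474 = 22.14%


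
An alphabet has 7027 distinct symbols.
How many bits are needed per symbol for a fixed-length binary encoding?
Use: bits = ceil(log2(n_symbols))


log2(7027) = 12.7787
Bracket: 2^12 = 4096 < 7027 <= 2^13 = 8192
So ceil(log2(7027)) = 13

bits = ceil(log2(7027)) = ceil(12.7787) = 13 bits


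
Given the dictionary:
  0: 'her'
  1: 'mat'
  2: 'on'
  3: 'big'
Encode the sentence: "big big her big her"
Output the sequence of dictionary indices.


Look up each word in the dictionary:
  'big' -> 3
  'big' -> 3
  'her' -> 0
  'big' -> 3
  'her' -> 0

Encoded: [3, 3, 0, 3, 0]


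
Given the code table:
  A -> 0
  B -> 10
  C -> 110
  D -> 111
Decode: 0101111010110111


Decoding:
0 -> A
10 -> B
111 -> D
10 -> B
10 -> B
110 -> C
111 -> D


Result: ABDBBCD


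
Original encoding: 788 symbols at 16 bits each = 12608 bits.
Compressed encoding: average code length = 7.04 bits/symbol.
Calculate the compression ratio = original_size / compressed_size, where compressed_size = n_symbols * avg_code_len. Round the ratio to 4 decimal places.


original_size = n_symbols * orig_bits = 788 * 16 = 12608 bits
compressed_size = n_symbols * avg_code_len = 788 * 7.04 = 5547.52 bits
ratio = original_size / compressed_size = 12608 / 5547.52 = 2.2727

Compression ratio = 2.2727
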